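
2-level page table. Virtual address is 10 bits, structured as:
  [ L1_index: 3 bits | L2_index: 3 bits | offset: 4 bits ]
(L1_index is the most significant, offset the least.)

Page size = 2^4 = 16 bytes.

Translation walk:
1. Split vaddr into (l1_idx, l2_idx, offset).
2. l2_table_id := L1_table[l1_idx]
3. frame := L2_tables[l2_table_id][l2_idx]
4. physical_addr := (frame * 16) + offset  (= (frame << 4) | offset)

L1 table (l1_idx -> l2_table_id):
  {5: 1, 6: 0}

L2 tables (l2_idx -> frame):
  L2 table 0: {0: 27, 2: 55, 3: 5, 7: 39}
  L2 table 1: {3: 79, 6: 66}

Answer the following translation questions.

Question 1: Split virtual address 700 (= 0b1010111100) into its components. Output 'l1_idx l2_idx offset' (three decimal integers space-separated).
Answer: 5 3 12

Derivation:
vaddr = 700 = 0b1010111100
  top 3 bits -> l1_idx = 5
  next 3 bits -> l2_idx = 3
  bottom 4 bits -> offset = 12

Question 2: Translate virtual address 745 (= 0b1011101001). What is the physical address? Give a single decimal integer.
Answer: 1065

Derivation:
vaddr = 745 = 0b1011101001
Split: l1_idx=5, l2_idx=6, offset=9
L1[5] = 1
L2[1][6] = 66
paddr = 66 * 16 + 9 = 1065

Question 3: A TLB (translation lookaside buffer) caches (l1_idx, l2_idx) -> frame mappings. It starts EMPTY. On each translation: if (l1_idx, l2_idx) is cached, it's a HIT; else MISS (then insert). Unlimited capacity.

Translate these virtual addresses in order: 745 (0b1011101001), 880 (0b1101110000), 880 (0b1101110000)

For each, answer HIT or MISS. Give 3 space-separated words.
vaddr=745: (5,6) not in TLB -> MISS, insert
vaddr=880: (6,7) not in TLB -> MISS, insert
vaddr=880: (6,7) in TLB -> HIT

Answer: MISS MISS HIT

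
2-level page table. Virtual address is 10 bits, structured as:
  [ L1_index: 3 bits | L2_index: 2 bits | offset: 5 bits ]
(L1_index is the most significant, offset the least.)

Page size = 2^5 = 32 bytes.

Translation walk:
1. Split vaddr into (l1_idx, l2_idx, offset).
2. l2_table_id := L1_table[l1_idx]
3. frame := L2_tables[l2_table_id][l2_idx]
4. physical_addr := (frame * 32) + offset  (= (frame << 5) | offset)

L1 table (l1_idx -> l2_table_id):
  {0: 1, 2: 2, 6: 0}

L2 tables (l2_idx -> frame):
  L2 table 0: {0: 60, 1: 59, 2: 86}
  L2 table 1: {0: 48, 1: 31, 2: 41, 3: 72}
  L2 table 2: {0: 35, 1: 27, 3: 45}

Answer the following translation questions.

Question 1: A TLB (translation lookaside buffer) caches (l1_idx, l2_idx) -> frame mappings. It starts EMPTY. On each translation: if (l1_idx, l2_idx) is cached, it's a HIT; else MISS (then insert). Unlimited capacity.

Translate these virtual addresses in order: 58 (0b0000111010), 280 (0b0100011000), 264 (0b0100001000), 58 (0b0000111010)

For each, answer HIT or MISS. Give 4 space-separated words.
vaddr=58: (0,1) not in TLB -> MISS, insert
vaddr=280: (2,0) not in TLB -> MISS, insert
vaddr=264: (2,0) in TLB -> HIT
vaddr=58: (0,1) in TLB -> HIT

Answer: MISS MISS HIT HIT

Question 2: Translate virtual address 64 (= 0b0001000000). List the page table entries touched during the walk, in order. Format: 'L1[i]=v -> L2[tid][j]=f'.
vaddr = 64 = 0b0001000000
Split: l1_idx=0, l2_idx=2, offset=0

Answer: L1[0]=1 -> L2[1][2]=41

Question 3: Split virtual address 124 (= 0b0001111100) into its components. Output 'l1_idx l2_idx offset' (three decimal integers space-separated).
Answer: 0 3 28

Derivation:
vaddr = 124 = 0b0001111100
  top 3 bits -> l1_idx = 0
  next 2 bits -> l2_idx = 3
  bottom 5 bits -> offset = 28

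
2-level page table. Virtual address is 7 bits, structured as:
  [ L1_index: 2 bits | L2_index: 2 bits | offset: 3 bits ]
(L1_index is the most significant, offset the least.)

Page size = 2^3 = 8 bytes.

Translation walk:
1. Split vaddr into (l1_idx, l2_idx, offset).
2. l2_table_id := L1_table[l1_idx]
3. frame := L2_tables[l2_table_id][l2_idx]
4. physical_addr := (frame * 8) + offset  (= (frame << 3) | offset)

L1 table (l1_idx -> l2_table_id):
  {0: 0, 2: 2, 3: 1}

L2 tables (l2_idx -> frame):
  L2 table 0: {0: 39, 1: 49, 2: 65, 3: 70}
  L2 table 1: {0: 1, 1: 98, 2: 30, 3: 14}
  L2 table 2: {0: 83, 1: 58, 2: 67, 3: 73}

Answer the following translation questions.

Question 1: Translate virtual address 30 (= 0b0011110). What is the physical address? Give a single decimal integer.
vaddr = 30 = 0b0011110
Split: l1_idx=0, l2_idx=3, offset=6
L1[0] = 0
L2[0][3] = 70
paddr = 70 * 8 + 6 = 566

Answer: 566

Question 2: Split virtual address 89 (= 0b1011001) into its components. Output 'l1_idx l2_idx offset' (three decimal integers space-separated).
Answer: 2 3 1

Derivation:
vaddr = 89 = 0b1011001
  top 2 bits -> l1_idx = 2
  next 2 bits -> l2_idx = 3
  bottom 3 bits -> offset = 1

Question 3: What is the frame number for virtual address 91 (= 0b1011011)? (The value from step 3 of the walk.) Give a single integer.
vaddr = 91: l1_idx=2, l2_idx=3
L1[2] = 2; L2[2][3] = 73

Answer: 73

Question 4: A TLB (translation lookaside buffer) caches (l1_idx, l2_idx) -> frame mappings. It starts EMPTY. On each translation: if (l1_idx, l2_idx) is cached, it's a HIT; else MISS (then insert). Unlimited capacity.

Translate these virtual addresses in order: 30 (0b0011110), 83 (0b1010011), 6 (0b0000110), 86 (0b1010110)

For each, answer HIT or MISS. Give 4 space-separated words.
vaddr=30: (0,3) not in TLB -> MISS, insert
vaddr=83: (2,2) not in TLB -> MISS, insert
vaddr=6: (0,0) not in TLB -> MISS, insert
vaddr=86: (2,2) in TLB -> HIT

Answer: MISS MISS MISS HIT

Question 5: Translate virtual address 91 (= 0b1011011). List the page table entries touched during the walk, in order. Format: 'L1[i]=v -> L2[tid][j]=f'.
vaddr = 91 = 0b1011011
Split: l1_idx=2, l2_idx=3, offset=3

Answer: L1[2]=2 -> L2[2][3]=73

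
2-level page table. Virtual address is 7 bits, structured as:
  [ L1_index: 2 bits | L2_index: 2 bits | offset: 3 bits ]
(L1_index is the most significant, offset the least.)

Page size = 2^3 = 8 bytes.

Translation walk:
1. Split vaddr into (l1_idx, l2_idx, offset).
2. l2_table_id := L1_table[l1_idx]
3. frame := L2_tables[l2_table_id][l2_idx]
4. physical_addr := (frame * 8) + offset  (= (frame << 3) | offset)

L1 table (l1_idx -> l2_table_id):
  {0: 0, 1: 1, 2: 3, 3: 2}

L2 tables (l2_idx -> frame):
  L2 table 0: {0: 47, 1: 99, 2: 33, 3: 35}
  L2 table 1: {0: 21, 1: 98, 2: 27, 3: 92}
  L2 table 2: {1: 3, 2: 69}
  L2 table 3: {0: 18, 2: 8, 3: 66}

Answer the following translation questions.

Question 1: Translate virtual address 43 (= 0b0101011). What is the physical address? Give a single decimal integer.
Answer: 787

Derivation:
vaddr = 43 = 0b0101011
Split: l1_idx=1, l2_idx=1, offset=3
L1[1] = 1
L2[1][1] = 98
paddr = 98 * 8 + 3 = 787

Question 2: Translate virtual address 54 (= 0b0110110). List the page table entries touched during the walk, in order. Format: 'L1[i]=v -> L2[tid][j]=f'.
vaddr = 54 = 0b0110110
Split: l1_idx=1, l2_idx=2, offset=6

Answer: L1[1]=1 -> L2[1][2]=27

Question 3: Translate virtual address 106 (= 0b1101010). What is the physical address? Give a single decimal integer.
vaddr = 106 = 0b1101010
Split: l1_idx=3, l2_idx=1, offset=2
L1[3] = 2
L2[2][1] = 3
paddr = 3 * 8 + 2 = 26

Answer: 26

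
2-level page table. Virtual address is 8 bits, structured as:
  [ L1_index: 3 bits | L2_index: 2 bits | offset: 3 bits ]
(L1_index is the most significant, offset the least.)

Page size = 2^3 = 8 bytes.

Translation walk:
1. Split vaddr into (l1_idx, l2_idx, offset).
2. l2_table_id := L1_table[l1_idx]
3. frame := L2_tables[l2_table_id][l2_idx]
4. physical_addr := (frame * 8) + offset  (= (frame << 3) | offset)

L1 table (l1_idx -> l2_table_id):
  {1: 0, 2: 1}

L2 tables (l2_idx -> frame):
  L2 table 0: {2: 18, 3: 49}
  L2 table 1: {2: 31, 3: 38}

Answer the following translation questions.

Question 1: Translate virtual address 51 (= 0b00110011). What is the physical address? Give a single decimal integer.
vaddr = 51 = 0b00110011
Split: l1_idx=1, l2_idx=2, offset=3
L1[1] = 0
L2[0][2] = 18
paddr = 18 * 8 + 3 = 147

Answer: 147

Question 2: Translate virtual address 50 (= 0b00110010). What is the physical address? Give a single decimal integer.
Answer: 146

Derivation:
vaddr = 50 = 0b00110010
Split: l1_idx=1, l2_idx=2, offset=2
L1[1] = 0
L2[0][2] = 18
paddr = 18 * 8 + 2 = 146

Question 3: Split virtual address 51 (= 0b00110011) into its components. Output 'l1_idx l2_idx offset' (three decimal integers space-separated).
Answer: 1 2 3

Derivation:
vaddr = 51 = 0b00110011
  top 3 bits -> l1_idx = 1
  next 2 bits -> l2_idx = 2
  bottom 3 bits -> offset = 3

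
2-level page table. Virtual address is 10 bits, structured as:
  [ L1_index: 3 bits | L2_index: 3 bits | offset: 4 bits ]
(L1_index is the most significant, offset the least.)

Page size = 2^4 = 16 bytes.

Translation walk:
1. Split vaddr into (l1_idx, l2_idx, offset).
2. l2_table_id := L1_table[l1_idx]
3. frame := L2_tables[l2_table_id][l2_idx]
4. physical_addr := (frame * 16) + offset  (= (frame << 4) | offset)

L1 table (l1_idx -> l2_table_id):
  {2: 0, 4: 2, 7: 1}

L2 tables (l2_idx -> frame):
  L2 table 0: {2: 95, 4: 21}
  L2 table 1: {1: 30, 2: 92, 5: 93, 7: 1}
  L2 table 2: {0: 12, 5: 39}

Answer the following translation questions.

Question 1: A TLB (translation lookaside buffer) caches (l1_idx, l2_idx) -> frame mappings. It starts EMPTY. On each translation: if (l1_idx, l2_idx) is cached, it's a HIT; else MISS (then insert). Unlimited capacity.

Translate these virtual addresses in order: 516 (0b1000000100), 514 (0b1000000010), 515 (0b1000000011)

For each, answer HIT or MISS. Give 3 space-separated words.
Answer: MISS HIT HIT

Derivation:
vaddr=516: (4,0) not in TLB -> MISS, insert
vaddr=514: (4,0) in TLB -> HIT
vaddr=515: (4,0) in TLB -> HIT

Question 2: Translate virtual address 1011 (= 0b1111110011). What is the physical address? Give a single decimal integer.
vaddr = 1011 = 0b1111110011
Split: l1_idx=7, l2_idx=7, offset=3
L1[7] = 1
L2[1][7] = 1
paddr = 1 * 16 + 3 = 19

Answer: 19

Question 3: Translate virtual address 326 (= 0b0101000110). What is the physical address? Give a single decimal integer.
Answer: 342

Derivation:
vaddr = 326 = 0b0101000110
Split: l1_idx=2, l2_idx=4, offset=6
L1[2] = 0
L2[0][4] = 21
paddr = 21 * 16 + 6 = 342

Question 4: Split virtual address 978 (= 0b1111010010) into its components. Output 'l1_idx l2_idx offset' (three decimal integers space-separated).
vaddr = 978 = 0b1111010010
  top 3 bits -> l1_idx = 7
  next 3 bits -> l2_idx = 5
  bottom 4 bits -> offset = 2

Answer: 7 5 2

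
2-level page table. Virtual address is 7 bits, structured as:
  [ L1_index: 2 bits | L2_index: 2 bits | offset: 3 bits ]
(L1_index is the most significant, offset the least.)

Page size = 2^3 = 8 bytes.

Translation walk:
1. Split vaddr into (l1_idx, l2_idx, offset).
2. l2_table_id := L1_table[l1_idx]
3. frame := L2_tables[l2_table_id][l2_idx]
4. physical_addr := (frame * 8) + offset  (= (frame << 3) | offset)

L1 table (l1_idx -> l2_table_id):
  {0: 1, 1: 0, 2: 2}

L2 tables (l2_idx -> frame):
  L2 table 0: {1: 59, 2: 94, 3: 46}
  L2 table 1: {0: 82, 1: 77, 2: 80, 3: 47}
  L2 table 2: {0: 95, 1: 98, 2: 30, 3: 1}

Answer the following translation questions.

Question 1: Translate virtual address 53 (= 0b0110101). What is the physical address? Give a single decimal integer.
Answer: 757

Derivation:
vaddr = 53 = 0b0110101
Split: l1_idx=1, l2_idx=2, offset=5
L1[1] = 0
L2[0][2] = 94
paddr = 94 * 8 + 5 = 757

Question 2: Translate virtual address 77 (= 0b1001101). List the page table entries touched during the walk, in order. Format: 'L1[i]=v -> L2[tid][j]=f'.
vaddr = 77 = 0b1001101
Split: l1_idx=2, l2_idx=1, offset=5

Answer: L1[2]=2 -> L2[2][1]=98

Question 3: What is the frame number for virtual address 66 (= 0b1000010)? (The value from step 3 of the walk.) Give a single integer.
vaddr = 66: l1_idx=2, l2_idx=0
L1[2] = 2; L2[2][0] = 95

Answer: 95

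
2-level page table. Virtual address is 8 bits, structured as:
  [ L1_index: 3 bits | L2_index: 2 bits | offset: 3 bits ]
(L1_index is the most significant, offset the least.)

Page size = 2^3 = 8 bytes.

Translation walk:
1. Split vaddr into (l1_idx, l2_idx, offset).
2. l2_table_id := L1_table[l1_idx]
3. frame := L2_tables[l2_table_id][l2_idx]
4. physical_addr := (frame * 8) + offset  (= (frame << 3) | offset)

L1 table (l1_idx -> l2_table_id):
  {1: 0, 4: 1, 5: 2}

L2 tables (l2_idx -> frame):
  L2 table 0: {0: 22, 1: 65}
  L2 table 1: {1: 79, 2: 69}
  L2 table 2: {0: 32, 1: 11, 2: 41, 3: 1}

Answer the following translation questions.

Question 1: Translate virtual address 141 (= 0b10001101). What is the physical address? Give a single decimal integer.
Answer: 637

Derivation:
vaddr = 141 = 0b10001101
Split: l1_idx=4, l2_idx=1, offset=5
L1[4] = 1
L2[1][1] = 79
paddr = 79 * 8 + 5 = 637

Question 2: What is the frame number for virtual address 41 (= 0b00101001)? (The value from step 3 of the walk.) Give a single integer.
vaddr = 41: l1_idx=1, l2_idx=1
L1[1] = 0; L2[0][1] = 65

Answer: 65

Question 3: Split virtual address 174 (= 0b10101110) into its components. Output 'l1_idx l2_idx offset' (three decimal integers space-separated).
vaddr = 174 = 0b10101110
  top 3 bits -> l1_idx = 5
  next 2 bits -> l2_idx = 1
  bottom 3 bits -> offset = 6

Answer: 5 1 6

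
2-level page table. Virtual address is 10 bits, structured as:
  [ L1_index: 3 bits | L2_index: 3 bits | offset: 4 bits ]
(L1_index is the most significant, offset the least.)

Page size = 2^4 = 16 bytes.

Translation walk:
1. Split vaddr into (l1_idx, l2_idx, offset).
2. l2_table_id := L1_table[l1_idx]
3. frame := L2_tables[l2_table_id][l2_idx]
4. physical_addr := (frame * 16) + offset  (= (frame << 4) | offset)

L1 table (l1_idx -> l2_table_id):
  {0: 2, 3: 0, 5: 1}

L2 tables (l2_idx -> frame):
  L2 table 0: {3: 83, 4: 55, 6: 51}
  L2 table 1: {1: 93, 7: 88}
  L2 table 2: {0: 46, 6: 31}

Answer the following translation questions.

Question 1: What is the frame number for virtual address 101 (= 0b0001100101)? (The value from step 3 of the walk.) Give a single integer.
Answer: 31

Derivation:
vaddr = 101: l1_idx=0, l2_idx=6
L1[0] = 2; L2[2][6] = 31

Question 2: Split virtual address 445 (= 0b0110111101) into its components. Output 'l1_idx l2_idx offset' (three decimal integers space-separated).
vaddr = 445 = 0b0110111101
  top 3 bits -> l1_idx = 3
  next 3 bits -> l2_idx = 3
  bottom 4 bits -> offset = 13

Answer: 3 3 13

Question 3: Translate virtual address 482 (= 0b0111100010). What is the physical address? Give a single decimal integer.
vaddr = 482 = 0b0111100010
Split: l1_idx=3, l2_idx=6, offset=2
L1[3] = 0
L2[0][6] = 51
paddr = 51 * 16 + 2 = 818

Answer: 818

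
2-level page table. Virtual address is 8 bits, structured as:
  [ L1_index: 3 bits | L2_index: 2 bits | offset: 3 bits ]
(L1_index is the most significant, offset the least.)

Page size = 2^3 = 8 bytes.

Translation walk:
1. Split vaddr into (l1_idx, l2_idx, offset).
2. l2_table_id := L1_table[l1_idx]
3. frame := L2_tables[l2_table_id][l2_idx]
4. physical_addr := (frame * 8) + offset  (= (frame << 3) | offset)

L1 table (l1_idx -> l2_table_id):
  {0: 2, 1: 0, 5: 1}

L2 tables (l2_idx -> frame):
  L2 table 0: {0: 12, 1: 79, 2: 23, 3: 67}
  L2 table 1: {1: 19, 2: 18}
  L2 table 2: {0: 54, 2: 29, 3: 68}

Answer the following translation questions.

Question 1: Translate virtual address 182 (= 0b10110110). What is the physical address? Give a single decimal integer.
Answer: 150

Derivation:
vaddr = 182 = 0b10110110
Split: l1_idx=5, l2_idx=2, offset=6
L1[5] = 1
L2[1][2] = 18
paddr = 18 * 8 + 6 = 150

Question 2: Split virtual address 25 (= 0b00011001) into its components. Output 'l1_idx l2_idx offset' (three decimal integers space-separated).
Answer: 0 3 1

Derivation:
vaddr = 25 = 0b00011001
  top 3 bits -> l1_idx = 0
  next 2 bits -> l2_idx = 3
  bottom 3 bits -> offset = 1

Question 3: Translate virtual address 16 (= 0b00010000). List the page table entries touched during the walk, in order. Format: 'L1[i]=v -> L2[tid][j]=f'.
vaddr = 16 = 0b00010000
Split: l1_idx=0, l2_idx=2, offset=0

Answer: L1[0]=2 -> L2[2][2]=29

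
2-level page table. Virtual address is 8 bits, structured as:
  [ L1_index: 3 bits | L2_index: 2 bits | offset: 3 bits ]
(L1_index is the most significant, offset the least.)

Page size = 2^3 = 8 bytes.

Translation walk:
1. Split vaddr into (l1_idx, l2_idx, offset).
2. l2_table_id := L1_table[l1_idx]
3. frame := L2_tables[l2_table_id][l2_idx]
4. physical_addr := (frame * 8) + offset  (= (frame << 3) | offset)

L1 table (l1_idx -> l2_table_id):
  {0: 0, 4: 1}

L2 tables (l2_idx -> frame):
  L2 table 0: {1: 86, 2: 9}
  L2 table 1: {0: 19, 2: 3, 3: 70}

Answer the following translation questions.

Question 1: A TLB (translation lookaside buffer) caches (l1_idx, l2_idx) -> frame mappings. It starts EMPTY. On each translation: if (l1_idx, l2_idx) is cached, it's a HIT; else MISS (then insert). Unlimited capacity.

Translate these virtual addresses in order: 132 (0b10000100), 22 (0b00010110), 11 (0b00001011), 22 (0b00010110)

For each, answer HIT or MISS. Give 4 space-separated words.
Answer: MISS MISS MISS HIT

Derivation:
vaddr=132: (4,0) not in TLB -> MISS, insert
vaddr=22: (0,2) not in TLB -> MISS, insert
vaddr=11: (0,1) not in TLB -> MISS, insert
vaddr=22: (0,2) in TLB -> HIT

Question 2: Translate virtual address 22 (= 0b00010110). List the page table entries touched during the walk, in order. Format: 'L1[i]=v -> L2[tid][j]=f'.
vaddr = 22 = 0b00010110
Split: l1_idx=0, l2_idx=2, offset=6

Answer: L1[0]=0 -> L2[0][2]=9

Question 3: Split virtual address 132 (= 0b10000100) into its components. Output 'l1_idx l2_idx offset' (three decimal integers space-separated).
Answer: 4 0 4

Derivation:
vaddr = 132 = 0b10000100
  top 3 bits -> l1_idx = 4
  next 2 bits -> l2_idx = 0
  bottom 3 bits -> offset = 4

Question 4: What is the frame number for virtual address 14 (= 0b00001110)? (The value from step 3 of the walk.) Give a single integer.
Answer: 86

Derivation:
vaddr = 14: l1_idx=0, l2_idx=1
L1[0] = 0; L2[0][1] = 86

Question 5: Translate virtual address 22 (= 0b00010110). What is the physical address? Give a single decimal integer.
Answer: 78

Derivation:
vaddr = 22 = 0b00010110
Split: l1_idx=0, l2_idx=2, offset=6
L1[0] = 0
L2[0][2] = 9
paddr = 9 * 8 + 6 = 78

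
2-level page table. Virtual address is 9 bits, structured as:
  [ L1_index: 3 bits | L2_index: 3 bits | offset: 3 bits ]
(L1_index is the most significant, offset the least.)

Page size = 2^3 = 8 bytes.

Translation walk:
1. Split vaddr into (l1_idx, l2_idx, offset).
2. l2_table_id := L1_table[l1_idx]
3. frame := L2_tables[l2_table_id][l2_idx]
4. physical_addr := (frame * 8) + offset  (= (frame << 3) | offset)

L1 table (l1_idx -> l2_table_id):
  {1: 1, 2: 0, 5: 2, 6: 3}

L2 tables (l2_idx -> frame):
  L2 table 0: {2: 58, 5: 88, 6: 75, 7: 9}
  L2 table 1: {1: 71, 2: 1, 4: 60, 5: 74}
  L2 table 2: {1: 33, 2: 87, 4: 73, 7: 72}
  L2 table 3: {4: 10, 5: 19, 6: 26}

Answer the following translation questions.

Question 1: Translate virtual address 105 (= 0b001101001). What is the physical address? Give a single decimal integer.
vaddr = 105 = 0b001101001
Split: l1_idx=1, l2_idx=5, offset=1
L1[1] = 1
L2[1][5] = 74
paddr = 74 * 8 + 1 = 593

Answer: 593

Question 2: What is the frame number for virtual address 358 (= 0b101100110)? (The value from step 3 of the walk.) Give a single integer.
Answer: 73

Derivation:
vaddr = 358: l1_idx=5, l2_idx=4
L1[5] = 2; L2[2][4] = 73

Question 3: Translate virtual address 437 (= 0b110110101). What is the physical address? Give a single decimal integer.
Answer: 213

Derivation:
vaddr = 437 = 0b110110101
Split: l1_idx=6, l2_idx=6, offset=5
L1[6] = 3
L2[3][6] = 26
paddr = 26 * 8 + 5 = 213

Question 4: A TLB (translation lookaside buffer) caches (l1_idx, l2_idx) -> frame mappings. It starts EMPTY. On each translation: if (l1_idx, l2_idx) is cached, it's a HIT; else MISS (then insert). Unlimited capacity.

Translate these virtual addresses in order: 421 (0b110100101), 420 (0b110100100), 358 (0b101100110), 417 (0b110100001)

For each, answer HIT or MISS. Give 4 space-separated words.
vaddr=421: (6,4) not in TLB -> MISS, insert
vaddr=420: (6,4) in TLB -> HIT
vaddr=358: (5,4) not in TLB -> MISS, insert
vaddr=417: (6,4) in TLB -> HIT

Answer: MISS HIT MISS HIT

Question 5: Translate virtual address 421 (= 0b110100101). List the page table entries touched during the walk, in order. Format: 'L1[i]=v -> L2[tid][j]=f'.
vaddr = 421 = 0b110100101
Split: l1_idx=6, l2_idx=4, offset=5

Answer: L1[6]=3 -> L2[3][4]=10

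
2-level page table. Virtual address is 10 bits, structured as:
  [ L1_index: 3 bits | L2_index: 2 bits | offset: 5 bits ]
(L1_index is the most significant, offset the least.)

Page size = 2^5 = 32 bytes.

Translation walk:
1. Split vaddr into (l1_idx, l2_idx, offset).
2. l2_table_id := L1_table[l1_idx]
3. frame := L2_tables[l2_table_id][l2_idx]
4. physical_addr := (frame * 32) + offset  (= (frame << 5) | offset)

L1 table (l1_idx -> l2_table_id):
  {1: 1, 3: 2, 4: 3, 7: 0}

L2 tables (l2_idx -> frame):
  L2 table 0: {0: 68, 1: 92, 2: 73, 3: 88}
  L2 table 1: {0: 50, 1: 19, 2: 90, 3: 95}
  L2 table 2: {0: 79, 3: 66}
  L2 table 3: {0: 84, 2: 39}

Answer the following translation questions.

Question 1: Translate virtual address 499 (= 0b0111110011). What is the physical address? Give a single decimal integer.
Answer: 2131

Derivation:
vaddr = 499 = 0b0111110011
Split: l1_idx=3, l2_idx=3, offset=19
L1[3] = 2
L2[2][3] = 66
paddr = 66 * 32 + 19 = 2131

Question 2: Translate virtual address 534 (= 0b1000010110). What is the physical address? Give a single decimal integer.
vaddr = 534 = 0b1000010110
Split: l1_idx=4, l2_idx=0, offset=22
L1[4] = 3
L2[3][0] = 84
paddr = 84 * 32 + 22 = 2710

Answer: 2710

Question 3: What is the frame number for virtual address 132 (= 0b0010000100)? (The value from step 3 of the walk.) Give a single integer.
vaddr = 132: l1_idx=1, l2_idx=0
L1[1] = 1; L2[1][0] = 50

Answer: 50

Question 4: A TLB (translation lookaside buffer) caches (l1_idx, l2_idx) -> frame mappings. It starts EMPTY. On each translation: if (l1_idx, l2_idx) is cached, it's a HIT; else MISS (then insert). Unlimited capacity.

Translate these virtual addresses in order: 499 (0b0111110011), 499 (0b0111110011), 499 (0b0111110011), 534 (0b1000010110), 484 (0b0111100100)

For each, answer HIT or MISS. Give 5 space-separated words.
Answer: MISS HIT HIT MISS HIT

Derivation:
vaddr=499: (3,3) not in TLB -> MISS, insert
vaddr=499: (3,3) in TLB -> HIT
vaddr=499: (3,3) in TLB -> HIT
vaddr=534: (4,0) not in TLB -> MISS, insert
vaddr=484: (3,3) in TLB -> HIT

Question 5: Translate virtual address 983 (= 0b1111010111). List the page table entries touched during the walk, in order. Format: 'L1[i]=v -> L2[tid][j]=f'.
Answer: L1[7]=0 -> L2[0][2]=73

Derivation:
vaddr = 983 = 0b1111010111
Split: l1_idx=7, l2_idx=2, offset=23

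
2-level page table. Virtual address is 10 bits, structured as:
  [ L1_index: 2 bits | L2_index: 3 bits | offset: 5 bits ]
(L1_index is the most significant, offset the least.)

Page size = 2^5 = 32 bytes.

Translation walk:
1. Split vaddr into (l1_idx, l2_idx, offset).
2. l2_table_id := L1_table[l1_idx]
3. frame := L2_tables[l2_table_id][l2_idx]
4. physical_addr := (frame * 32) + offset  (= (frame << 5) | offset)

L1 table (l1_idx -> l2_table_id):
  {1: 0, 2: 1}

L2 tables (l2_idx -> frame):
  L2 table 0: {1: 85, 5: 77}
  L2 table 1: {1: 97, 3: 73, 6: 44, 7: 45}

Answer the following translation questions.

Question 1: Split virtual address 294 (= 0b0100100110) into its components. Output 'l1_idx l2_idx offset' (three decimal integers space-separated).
Answer: 1 1 6

Derivation:
vaddr = 294 = 0b0100100110
  top 2 bits -> l1_idx = 1
  next 3 bits -> l2_idx = 1
  bottom 5 bits -> offset = 6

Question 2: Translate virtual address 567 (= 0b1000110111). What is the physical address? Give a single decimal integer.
Answer: 3127

Derivation:
vaddr = 567 = 0b1000110111
Split: l1_idx=2, l2_idx=1, offset=23
L1[2] = 1
L2[1][1] = 97
paddr = 97 * 32 + 23 = 3127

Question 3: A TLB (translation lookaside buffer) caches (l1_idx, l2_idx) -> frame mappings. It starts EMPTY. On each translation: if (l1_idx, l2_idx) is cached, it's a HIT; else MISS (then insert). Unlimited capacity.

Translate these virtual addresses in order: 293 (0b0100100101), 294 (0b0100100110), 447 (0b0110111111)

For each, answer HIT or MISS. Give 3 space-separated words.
vaddr=293: (1,1) not in TLB -> MISS, insert
vaddr=294: (1,1) in TLB -> HIT
vaddr=447: (1,5) not in TLB -> MISS, insert

Answer: MISS HIT MISS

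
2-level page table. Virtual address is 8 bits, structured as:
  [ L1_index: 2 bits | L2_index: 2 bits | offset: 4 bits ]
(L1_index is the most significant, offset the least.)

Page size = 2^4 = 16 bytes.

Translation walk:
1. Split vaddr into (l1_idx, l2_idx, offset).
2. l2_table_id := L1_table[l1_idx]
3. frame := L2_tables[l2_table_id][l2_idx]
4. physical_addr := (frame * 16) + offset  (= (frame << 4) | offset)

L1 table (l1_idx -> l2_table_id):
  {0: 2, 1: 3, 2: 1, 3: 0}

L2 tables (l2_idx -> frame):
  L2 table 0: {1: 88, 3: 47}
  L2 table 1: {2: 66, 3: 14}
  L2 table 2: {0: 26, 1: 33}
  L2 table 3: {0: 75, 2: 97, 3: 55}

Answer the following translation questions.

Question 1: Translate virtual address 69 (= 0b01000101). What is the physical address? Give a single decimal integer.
vaddr = 69 = 0b01000101
Split: l1_idx=1, l2_idx=0, offset=5
L1[1] = 3
L2[3][0] = 75
paddr = 75 * 16 + 5 = 1205

Answer: 1205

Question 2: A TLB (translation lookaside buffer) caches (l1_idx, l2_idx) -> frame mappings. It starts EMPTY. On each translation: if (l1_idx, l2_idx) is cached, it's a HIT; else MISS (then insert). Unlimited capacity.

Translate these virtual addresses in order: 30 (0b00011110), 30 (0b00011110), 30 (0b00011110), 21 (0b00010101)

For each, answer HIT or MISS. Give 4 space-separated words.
Answer: MISS HIT HIT HIT

Derivation:
vaddr=30: (0,1) not in TLB -> MISS, insert
vaddr=30: (0,1) in TLB -> HIT
vaddr=30: (0,1) in TLB -> HIT
vaddr=21: (0,1) in TLB -> HIT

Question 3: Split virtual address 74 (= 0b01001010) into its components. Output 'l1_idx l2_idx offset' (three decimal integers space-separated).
vaddr = 74 = 0b01001010
  top 2 bits -> l1_idx = 1
  next 2 bits -> l2_idx = 0
  bottom 4 bits -> offset = 10

Answer: 1 0 10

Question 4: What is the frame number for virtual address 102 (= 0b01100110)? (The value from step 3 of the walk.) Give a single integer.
vaddr = 102: l1_idx=1, l2_idx=2
L1[1] = 3; L2[3][2] = 97

Answer: 97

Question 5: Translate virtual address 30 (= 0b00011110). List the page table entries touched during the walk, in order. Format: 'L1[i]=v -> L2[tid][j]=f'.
Answer: L1[0]=2 -> L2[2][1]=33

Derivation:
vaddr = 30 = 0b00011110
Split: l1_idx=0, l2_idx=1, offset=14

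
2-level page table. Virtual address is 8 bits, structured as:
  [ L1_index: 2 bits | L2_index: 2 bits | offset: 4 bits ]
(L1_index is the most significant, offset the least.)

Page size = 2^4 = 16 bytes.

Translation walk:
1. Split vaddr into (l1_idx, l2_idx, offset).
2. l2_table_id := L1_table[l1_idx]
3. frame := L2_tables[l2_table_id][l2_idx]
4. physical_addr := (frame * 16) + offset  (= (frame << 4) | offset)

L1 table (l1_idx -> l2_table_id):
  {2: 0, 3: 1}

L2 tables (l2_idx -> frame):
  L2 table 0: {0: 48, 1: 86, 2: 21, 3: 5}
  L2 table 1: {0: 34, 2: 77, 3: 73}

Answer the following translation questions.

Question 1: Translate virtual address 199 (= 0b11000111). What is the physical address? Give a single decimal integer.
vaddr = 199 = 0b11000111
Split: l1_idx=3, l2_idx=0, offset=7
L1[3] = 1
L2[1][0] = 34
paddr = 34 * 16 + 7 = 551

Answer: 551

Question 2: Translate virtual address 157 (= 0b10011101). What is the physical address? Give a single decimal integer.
Answer: 1389

Derivation:
vaddr = 157 = 0b10011101
Split: l1_idx=2, l2_idx=1, offset=13
L1[2] = 0
L2[0][1] = 86
paddr = 86 * 16 + 13 = 1389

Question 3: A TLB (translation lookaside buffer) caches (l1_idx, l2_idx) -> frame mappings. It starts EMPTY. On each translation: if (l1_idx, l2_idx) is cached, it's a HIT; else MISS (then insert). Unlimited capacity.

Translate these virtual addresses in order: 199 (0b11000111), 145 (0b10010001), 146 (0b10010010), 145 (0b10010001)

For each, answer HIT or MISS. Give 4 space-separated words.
Answer: MISS MISS HIT HIT

Derivation:
vaddr=199: (3,0) not in TLB -> MISS, insert
vaddr=145: (2,1) not in TLB -> MISS, insert
vaddr=146: (2,1) in TLB -> HIT
vaddr=145: (2,1) in TLB -> HIT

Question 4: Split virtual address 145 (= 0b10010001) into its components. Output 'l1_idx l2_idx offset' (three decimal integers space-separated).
Answer: 2 1 1

Derivation:
vaddr = 145 = 0b10010001
  top 2 bits -> l1_idx = 2
  next 2 bits -> l2_idx = 1
  bottom 4 bits -> offset = 1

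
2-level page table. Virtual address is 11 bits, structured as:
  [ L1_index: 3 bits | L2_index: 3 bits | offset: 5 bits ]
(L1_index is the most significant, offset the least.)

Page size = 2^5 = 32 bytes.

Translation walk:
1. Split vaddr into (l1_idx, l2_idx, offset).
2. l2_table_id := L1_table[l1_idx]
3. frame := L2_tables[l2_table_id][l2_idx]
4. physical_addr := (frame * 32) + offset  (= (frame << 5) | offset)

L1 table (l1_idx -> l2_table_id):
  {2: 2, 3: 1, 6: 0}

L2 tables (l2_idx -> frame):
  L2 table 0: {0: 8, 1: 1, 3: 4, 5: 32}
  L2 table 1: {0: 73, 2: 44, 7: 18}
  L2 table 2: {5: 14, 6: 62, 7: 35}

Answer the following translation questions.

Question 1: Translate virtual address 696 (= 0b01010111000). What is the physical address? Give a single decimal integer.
Answer: 472

Derivation:
vaddr = 696 = 0b01010111000
Split: l1_idx=2, l2_idx=5, offset=24
L1[2] = 2
L2[2][5] = 14
paddr = 14 * 32 + 24 = 472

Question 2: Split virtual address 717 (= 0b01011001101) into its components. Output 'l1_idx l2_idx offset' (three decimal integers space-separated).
vaddr = 717 = 0b01011001101
  top 3 bits -> l1_idx = 2
  next 3 bits -> l2_idx = 6
  bottom 5 bits -> offset = 13

Answer: 2 6 13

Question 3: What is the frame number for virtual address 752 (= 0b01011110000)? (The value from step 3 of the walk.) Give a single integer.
vaddr = 752: l1_idx=2, l2_idx=7
L1[2] = 2; L2[2][7] = 35

Answer: 35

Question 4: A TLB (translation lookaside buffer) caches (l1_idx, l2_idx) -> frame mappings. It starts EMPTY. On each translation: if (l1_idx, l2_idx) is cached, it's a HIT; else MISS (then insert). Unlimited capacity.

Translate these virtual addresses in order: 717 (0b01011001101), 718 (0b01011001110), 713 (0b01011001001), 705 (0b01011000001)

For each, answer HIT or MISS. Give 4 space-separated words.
Answer: MISS HIT HIT HIT

Derivation:
vaddr=717: (2,6) not in TLB -> MISS, insert
vaddr=718: (2,6) in TLB -> HIT
vaddr=713: (2,6) in TLB -> HIT
vaddr=705: (2,6) in TLB -> HIT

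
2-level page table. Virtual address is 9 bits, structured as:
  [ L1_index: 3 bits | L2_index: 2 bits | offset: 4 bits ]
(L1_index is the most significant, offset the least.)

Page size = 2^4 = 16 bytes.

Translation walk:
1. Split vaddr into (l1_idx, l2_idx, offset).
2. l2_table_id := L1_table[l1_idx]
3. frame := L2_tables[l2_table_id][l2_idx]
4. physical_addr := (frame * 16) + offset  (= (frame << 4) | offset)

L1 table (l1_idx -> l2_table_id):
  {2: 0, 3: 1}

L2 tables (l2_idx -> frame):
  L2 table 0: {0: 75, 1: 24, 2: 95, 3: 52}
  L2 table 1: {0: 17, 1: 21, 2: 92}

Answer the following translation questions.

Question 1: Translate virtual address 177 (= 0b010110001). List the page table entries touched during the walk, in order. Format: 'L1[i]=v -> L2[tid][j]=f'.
Answer: L1[2]=0 -> L2[0][3]=52

Derivation:
vaddr = 177 = 0b010110001
Split: l1_idx=2, l2_idx=3, offset=1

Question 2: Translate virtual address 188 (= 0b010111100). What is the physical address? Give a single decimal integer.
vaddr = 188 = 0b010111100
Split: l1_idx=2, l2_idx=3, offset=12
L1[2] = 0
L2[0][3] = 52
paddr = 52 * 16 + 12 = 844

Answer: 844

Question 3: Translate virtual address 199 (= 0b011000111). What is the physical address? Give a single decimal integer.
vaddr = 199 = 0b011000111
Split: l1_idx=3, l2_idx=0, offset=7
L1[3] = 1
L2[1][0] = 17
paddr = 17 * 16 + 7 = 279

Answer: 279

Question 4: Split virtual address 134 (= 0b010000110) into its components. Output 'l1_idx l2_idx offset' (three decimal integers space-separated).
vaddr = 134 = 0b010000110
  top 3 bits -> l1_idx = 2
  next 2 bits -> l2_idx = 0
  bottom 4 bits -> offset = 6

Answer: 2 0 6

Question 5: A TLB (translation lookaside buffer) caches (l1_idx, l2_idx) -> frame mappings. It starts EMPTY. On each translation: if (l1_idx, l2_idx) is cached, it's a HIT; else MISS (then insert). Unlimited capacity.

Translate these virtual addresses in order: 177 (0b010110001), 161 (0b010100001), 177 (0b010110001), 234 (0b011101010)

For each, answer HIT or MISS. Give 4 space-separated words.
vaddr=177: (2,3) not in TLB -> MISS, insert
vaddr=161: (2,2) not in TLB -> MISS, insert
vaddr=177: (2,3) in TLB -> HIT
vaddr=234: (3,2) not in TLB -> MISS, insert

Answer: MISS MISS HIT MISS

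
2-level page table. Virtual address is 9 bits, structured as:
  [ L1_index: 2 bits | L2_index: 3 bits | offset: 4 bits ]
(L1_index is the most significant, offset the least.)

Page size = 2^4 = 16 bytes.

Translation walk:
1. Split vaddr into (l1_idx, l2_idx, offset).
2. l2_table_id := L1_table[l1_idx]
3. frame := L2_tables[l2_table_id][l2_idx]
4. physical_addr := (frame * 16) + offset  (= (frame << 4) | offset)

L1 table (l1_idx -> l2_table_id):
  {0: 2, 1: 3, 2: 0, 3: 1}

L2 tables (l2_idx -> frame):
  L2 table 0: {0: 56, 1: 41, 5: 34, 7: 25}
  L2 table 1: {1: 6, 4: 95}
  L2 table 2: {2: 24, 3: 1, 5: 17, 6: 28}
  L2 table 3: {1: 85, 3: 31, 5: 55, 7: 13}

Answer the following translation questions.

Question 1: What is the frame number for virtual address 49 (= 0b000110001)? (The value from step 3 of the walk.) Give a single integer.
vaddr = 49: l1_idx=0, l2_idx=3
L1[0] = 2; L2[2][3] = 1

Answer: 1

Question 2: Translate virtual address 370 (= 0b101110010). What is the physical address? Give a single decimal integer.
Answer: 402

Derivation:
vaddr = 370 = 0b101110010
Split: l1_idx=2, l2_idx=7, offset=2
L1[2] = 0
L2[0][7] = 25
paddr = 25 * 16 + 2 = 402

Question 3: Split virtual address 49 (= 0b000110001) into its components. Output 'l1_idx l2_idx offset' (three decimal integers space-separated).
Answer: 0 3 1

Derivation:
vaddr = 49 = 0b000110001
  top 2 bits -> l1_idx = 0
  next 3 bits -> l2_idx = 3
  bottom 4 bits -> offset = 1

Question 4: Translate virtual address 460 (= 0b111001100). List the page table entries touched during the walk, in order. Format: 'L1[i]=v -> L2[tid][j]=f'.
Answer: L1[3]=1 -> L2[1][4]=95

Derivation:
vaddr = 460 = 0b111001100
Split: l1_idx=3, l2_idx=4, offset=12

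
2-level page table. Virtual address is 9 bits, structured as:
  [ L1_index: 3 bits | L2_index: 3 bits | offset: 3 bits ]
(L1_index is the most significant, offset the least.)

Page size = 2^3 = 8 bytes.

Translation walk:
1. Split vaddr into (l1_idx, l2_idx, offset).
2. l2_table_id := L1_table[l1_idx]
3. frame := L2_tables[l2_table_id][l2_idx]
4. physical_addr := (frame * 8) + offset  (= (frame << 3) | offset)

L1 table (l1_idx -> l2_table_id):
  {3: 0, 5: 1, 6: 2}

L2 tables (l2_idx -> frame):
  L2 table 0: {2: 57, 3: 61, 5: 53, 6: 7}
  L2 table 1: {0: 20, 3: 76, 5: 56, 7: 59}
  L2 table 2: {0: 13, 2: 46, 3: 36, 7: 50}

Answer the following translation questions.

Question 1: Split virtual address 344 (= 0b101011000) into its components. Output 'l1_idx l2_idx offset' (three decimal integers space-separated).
Answer: 5 3 0

Derivation:
vaddr = 344 = 0b101011000
  top 3 bits -> l1_idx = 5
  next 3 bits -> l2_idx = 3
  bottom 3 bits -> offset = 0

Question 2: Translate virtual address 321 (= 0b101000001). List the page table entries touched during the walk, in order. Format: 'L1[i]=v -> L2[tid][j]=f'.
Answer: L1[5]=1 -> L2[1][0]=20

Derivation:
vaddr = 321 = 0b101000001
Split: l1_idx=5, l2_idx=0, offset=1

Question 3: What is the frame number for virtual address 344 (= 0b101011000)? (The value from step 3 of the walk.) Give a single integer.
Answer: 76

Derivation:
vaddr = 344: l1_idx=5, l2_idx=3
L1[5] = 1; L2[1][3] = 76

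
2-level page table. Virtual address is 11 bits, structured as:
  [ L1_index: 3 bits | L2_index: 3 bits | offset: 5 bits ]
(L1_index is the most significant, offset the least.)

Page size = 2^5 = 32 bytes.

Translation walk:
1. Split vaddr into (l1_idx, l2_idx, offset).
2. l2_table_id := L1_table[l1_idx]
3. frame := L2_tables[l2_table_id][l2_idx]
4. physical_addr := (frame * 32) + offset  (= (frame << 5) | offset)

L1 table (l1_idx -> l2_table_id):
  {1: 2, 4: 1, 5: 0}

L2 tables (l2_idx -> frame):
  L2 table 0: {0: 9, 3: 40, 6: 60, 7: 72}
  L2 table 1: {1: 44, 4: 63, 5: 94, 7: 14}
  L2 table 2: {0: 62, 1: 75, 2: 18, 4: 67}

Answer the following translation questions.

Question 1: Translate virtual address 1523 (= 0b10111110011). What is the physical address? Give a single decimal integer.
Answer: 2323

Derivation:
vaddr = 1523 = 0b10111110011
Split: l1_idx=5, l2_idx=7, offset=19
L1[5] = 0
L2[0][7] = 72
paddr = 72 * 32 + 19 = 2323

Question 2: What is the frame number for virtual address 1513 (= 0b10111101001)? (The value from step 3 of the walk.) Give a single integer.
Answer: 72

Derivation:
vaddr = 1513: l1_idx=5, l2_idx=7
L1[5] = 0; L2[0][7] = 72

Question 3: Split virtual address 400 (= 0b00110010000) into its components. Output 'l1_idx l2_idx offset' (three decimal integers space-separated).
Answer: 1 4 16

Derivation:
vaddr = 400 = 0b00110010000
  top 3 bits -> l1_idx = 1
  next 3 bits -> l2_idx = 4
  bottom 5 bits -> offset = 16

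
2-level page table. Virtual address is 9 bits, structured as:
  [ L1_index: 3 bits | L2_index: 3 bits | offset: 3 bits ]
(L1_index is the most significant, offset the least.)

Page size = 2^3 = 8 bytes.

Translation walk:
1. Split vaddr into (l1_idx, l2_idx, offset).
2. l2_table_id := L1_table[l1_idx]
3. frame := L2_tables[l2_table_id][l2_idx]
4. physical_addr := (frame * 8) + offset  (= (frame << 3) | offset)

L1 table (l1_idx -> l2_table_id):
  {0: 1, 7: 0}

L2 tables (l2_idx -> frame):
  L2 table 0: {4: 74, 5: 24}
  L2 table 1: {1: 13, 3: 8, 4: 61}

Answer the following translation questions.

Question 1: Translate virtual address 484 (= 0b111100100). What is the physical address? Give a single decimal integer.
Answer: 596

Derivation:
vaddr = 484 = 0b111100100
Split: l1_idx=7, l2_idx=4, offset=4
L1[7] = 0
L2[0][4] = 74
paddr = 74 * 8 + 4 = 596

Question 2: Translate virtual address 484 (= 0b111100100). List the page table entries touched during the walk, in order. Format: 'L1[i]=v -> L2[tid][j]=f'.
vaddr = 484 = 0b111100100
Split: l1_idx=7, l2_idx=4, offset=4

Answer: L1[7]=0 -> L2[0][4]=74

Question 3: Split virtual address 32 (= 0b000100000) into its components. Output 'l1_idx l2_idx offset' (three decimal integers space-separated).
Answer: 0 4 0

Derivation:
vaddr = 32 = 0b000100000
  top 3 bits -> l1_idx = 0
  next 3 bits -> l2_idx = 4
  bottom 3 bits -> offset = 0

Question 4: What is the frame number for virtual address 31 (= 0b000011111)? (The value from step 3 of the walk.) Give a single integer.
vaddr = 31: l1_idx=0, l2_idx=3
L1[0] = 1; L2[1][3] = 8

Answer: 8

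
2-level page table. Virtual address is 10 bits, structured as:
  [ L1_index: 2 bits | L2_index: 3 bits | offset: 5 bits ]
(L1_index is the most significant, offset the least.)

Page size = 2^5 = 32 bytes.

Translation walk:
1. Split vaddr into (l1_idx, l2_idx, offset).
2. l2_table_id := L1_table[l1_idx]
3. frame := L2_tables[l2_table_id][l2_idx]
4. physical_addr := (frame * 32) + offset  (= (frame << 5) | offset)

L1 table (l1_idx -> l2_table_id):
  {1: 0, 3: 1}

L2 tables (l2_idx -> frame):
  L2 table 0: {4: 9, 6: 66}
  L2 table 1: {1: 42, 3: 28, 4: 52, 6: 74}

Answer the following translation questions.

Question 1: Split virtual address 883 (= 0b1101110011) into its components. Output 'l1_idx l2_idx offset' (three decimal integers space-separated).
vaddr = 883 = 0b1101110011
  top 2 bits -> l1_idx = 3
  next 3 bits -> l2_idx = 3
  bottom 5 bits -> offset = 19

Answer: 3 3 19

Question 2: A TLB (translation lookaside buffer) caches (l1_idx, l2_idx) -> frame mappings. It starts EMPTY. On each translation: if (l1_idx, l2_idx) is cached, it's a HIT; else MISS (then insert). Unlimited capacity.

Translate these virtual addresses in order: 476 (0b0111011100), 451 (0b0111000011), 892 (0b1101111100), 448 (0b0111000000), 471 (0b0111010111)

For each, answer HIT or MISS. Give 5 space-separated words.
vaddr=476: (1,6) not in TLB -> MISS, insert
vaddr=451: (1,6) in TLB -> HIT
vaddr=892: (3,3) not in TLB -> MISS, insert
vaddr=448: (1,6) in TLB -> HIT
vaddr=471: (1,6) in TLB -> HIT

Answer: MISS HIT MISS HIT HIT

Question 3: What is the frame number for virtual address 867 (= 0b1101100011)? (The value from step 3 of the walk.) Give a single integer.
vaddr = 867: l1_idx=3, l2_idx=3
L1[3] = 1; L2[1][3] = 28

Answer: 28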